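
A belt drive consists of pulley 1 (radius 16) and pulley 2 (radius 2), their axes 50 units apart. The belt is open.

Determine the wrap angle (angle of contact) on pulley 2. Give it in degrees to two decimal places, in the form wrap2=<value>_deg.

wrap2=147.48_deg

open belt: β = asin((r2−r1)/C) = asin(-14/50) = -16.2602°
wrap1 = π − 2β = 212.5204°
wrap2 = π + 2β = 147.4796°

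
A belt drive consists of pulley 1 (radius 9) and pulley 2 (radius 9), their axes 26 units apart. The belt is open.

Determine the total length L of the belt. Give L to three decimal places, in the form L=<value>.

L=108.549

open belt: β = asin((r2−r1)/C) = asin(0/26) = 0.0000°
wrap1 = π − 2β = 180.0000°
wrap2 = π + 2β = 180.0000°
tangent length = C·cosβ = 26.0000
L = r1·wrap1 + r2·wrap2 + 2·C·cosβ = 9·3.1416 + 9·3.1416 + 2·26.0000 = 108.5487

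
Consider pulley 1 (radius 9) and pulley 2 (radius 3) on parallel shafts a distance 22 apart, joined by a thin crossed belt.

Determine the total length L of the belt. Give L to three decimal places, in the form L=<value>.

L=88.424

crossed belt: β = asin((r1+r2)/C) = asin(12/22) = 33.0557°
wrap1 = wrap2 = π + 2β = 246.1115°
tangent length = C·cosβ = 18.4391
L = (r1+r2)·wrap + 2·C·cosβ = 12·4.2955 + 2·18.4391 = 88.4236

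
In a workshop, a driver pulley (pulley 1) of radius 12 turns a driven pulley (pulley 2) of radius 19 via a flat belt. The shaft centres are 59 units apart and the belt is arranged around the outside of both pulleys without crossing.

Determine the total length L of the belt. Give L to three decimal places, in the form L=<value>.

L=216.221

open belt: β = asin((r2−r1)/C) = asin(7/59) = 6.8139°
wrap1 = π − 2β = 166.3723°
wrap2 = π + 2β = 193.6277°
tangent length = C·cosβ = 58.5833
L = r1·wrap1 + r2·wrap2 + 2·C·cosβ = 12·2.9037 + 19·3.3794 + 2·58.5833 = 216.2209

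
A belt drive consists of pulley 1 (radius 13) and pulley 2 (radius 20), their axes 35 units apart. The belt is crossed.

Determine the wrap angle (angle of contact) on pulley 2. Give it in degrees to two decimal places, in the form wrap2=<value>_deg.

wrap2=321.07_deg

crossed belt: β = asin((r1+r2)/C) = asin(33/35) = 70.5370°
wrap1 = wrap2 = π + 2β = 321.0741°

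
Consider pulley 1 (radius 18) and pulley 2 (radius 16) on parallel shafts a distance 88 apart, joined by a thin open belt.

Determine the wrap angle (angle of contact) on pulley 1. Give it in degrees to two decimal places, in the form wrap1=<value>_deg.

wrap1=182.60_deg

open belt: β = asin((r2−r1)/C) = asin(-2/88) = -1.3023°
wrap1 = π − 2β = 182.6046°
wrap2 = π + 2β = 177.3954°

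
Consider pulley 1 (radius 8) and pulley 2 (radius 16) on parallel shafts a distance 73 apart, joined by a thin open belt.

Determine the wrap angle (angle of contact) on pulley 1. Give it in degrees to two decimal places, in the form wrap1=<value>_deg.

wrap1=167.42_deg

open belt: β = asin((r2−r1)/C) = asin(8/73) = 6.2916°
wrap1 = π − 2β = 167.4167°
wrap2 = π + 2β = 192.5833°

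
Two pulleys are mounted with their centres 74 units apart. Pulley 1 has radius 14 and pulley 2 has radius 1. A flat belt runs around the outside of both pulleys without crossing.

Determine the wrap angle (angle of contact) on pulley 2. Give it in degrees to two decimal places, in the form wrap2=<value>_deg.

open belt: β = asin((r2−r1)/C) = asin(-13/74) = -10.1180°
wrap1 = π − 2β = 200.2360°
wrap2 = π + 2β = 159.7640°

wrap2=159.76_deg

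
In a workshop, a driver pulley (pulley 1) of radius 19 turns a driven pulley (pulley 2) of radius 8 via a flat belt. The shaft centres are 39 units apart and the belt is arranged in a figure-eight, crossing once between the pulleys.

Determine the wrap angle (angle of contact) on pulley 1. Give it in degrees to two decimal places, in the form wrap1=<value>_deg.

wrap1=267.63_deg

crossed belt: β = asin((r1+r2)/C) = asin(27/39) = 43.8131°
wrap1 = wrap2 = π + 2β = 267.6261°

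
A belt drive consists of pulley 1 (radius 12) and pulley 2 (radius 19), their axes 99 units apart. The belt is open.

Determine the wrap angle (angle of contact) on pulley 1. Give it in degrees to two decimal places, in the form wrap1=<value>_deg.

wrap1=171.89_deg

open belt: β = asin((r2−r1)/C) = asin(7/99) = 4.0546°
wrap1 = π − 2β = 171.8908°
wrap2 = π + 2β = 188.1092°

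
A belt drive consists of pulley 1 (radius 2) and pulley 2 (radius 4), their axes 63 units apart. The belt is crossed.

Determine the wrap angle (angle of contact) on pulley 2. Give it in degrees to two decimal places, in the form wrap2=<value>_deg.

wrap2=190.93_deg

crossed belt: β = asin((r1+r2)/C) = asin(6/63) = 5.4650°
wrap1 = wrap2 = π + 2β = 190.9300°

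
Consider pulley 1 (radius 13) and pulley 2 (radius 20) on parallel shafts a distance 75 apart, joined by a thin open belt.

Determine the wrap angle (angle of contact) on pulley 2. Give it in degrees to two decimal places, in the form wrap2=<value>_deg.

open belt: β = asin((r2−r1)/C) = asin(7/75) = 5.3554°
wrap1 = π − 2β = 169.2892°
wrap2 = π + 2β = 190.7108°

wrap2=190.71_deg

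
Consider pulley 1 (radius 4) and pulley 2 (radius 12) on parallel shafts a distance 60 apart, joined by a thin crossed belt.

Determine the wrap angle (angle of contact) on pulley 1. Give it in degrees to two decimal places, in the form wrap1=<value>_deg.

crossed belt: β = asin((r1+r2)/C) = asin(16/60) = 15.4660°
wrap1 = wrap2 = π + 2β = 210.9320°

wrap1=210.93_deg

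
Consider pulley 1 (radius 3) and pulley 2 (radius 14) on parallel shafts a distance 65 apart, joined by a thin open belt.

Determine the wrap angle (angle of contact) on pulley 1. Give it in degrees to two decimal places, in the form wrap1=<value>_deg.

open belt: β = asin((r2−r1)/C) = asin(11/65) = 9.7431°
wrap1 = π − 2β = 160.5138°
wrap2 = π + 2β = 199.4862°

wrap1=160.51_deg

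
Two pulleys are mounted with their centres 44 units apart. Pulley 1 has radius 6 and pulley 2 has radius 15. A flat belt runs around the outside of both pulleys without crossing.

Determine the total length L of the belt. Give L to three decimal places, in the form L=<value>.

open belt: β = asin((r2−r1)/C) = asin(9/44) = 11.8029°
wrap1 = π − 2β = 156.3942°
wrap2 = π + 2β = 203.6058°
tangent length = C·cosβ = 43.0697
L = r1·wrap1 + r2·wrap2 + 2·C·cosβ = 6·2.7296 + 15·3.5536 + 2·43.0697 = 155.8209

L=155.821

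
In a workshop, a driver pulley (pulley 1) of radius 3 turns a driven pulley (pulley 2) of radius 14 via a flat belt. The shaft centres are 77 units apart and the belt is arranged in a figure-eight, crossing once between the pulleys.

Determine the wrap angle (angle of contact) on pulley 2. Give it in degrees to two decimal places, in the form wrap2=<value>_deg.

crossed belt: β = asin((r1+r2)/C) = asin(17/77) = 12.7548°
wrap1 = wrap2 = π + 2β = 205.5096°

wrap2=205.51_deg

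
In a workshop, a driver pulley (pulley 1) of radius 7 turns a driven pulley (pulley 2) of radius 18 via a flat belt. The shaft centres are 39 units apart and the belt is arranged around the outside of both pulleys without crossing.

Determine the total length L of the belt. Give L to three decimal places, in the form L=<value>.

L=159.663

open belt: β = asin((r2−r1)/C) = asin(11/39) = 16.3827°
wrap1 = π − 2β = 147.2347°
wrap2 = π + 2β = 212.7653°
tangent length = C·cosβ = 37.4166
L = r1·wrap1 + r2·wrap2 + 2·C·cosβ = 7·2.5697 + 18·3.7135 + 2·37.4166 = 159.6635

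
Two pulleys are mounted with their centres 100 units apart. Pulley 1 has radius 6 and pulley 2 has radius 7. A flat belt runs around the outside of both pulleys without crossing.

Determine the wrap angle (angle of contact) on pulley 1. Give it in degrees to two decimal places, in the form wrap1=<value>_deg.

wrap1=178.85_deg

open belt: β = asin((r2−r1)/C) = asin(1/100) = 0.5730°
wrap1 = π − 2β = 178.8541°
wrap2 = π + 2β = 181.1459°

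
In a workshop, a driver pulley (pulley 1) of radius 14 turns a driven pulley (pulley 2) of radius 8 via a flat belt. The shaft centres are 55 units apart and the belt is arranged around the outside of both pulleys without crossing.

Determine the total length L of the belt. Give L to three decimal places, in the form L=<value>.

open belt: β = asin((r2−r1)/C) = asin(-6/55) = -6.2629°
wrap1 = π − 2β = 192.5258°
wrap2 = π + 2β = 167.4742°
tangent length = C·cosβ = 54.6717
L = r1·wrap1 + r2·wrap2 + 2·C·cosβ = 14·3.3602 + 8·2.9230 + 2·54.6717 = 179.7702

L=179.770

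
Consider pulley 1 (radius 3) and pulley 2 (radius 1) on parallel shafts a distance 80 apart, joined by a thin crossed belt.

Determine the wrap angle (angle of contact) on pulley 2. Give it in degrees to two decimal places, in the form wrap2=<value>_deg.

crossed belt: β = asin((r1+r2)/C) = asin(4/80) = 2.8660°
wrap1 = wrap2 = π + 2β = 185.7320°

wrap2=185.73_deg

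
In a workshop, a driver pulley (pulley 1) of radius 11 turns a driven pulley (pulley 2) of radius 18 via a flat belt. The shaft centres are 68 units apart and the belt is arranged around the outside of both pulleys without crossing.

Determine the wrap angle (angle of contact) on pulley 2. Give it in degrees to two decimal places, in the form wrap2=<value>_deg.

open belt: β = asin((r2−r1)/C) = asin(7/68) = 5.9086°
wrap1 = π − 2β = 168.1829°
wrap2 = π + 2β = 191.8171°

wrap2=191.82_deg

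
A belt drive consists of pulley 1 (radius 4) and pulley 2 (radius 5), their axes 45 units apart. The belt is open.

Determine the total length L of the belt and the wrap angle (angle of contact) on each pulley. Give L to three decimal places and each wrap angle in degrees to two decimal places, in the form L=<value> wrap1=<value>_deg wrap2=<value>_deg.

L=118.297 wrap1=177.45_deg wrap2=182.55_deg

open belt: β = asin((r2−r1)/C) = asin(1/45) = 1.2733°
wrap1 = π − 2β = 177.4533°
wrap2 = π + 2β = 182.5467°
tangent length = C·cosβ = 44.9889
L = r1·wrap1 + r2·wrap2 + 2·C·cosβ = 4·3.0971 + 5·3.1860 + 2·44.9889 = 118.2966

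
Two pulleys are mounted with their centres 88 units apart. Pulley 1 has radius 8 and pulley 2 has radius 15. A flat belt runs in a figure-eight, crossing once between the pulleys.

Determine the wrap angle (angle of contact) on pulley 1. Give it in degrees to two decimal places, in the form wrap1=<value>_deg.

crossed belt: β = asin((r1+r2)/C) = asin(23/88) = 15.1510°
wrap1 = wrap2 = π + 2β = 210.3020°

wrap1=210.30_deg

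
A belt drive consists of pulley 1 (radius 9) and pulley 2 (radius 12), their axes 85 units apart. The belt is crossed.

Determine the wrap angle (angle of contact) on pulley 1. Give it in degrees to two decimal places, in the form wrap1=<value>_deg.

crossed belt: β = asin((r1+r2)/C) = asin(21/85) = 14.3035°
wrap1 = wrap2 = π + 2β = 208.6071°

wrap1=208.61_deg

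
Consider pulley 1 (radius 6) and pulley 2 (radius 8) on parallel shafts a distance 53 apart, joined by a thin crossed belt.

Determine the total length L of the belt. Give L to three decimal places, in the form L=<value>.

L=153.702

crossed belt: β = asin((r1+r2)/C) = asin(14/53) = 15.3165°
wrap1 = wrap2 = π + 2β = 210.6330°
tangent length = C·cosβ = 51.1175
L = (r1+r2)·wrap + 2·C·cosβ = 14·3.6762 + 2·51.1175 = 153.7024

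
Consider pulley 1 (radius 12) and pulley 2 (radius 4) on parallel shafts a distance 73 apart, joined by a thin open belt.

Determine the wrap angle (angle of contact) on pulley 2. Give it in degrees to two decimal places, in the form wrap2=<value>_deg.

open belt: β = asin((r2−r1)/C) = asin(-8/73) = -6.2916°
wrap1 = π − 2β = 192.5833°
wrap2 = π + 2β = 167.4167°

wrap2=167.42_deg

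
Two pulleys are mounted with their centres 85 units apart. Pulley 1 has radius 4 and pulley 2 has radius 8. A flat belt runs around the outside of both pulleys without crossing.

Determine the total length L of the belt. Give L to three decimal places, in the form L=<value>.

open belt: β = asin((r2−r1)/C) = asin(4/85) = 2.6973°
wrap1 = π − 2β = 174.6055°
wrap2 = π + 2β = 185.3945°
tangent length = C·cosβ = 84.9058
L = r1·wrap1 + r2·wrap2 + 2·C·cosβ = 4·3.0474 + 8·3.2357 + 2·84.9058 = 207.8874

L=207.887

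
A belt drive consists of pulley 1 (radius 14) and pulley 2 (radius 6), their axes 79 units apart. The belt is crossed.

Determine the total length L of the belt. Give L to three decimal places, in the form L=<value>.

L=225.923

crossed belt: β = asin((r1+r2)/C) = asin(20/79) = 14.6649°
wrap1 = wrap2 = π + 2β = 209.3297°
tangent length = C·cosβ = 76.4264
L = (r1+r2)·wrap + 2·C·cosβ = 20·3.6535 + 2·76.4264 = 225.9227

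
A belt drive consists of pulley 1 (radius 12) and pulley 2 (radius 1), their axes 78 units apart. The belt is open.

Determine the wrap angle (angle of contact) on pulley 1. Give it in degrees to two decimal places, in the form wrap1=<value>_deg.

open belt: β = asin((r2−r1)/C) = asin(-11/78) = -8.1072°
wrap1 = π − 2β = 196.2144°
wrap2 = π + 2β = 163.7856°

wrap1=196.21_deg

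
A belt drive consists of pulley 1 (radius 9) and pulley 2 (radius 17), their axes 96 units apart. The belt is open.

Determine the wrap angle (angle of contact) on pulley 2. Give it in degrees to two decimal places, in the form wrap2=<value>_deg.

open belt: β = asin((r2−r1)/C) = asin(8/96) = 4.7802°
wrap1 = π − 2β = 170.4396°
wrap2 = π + 2β = 189.5604°

wrap2=189.56_deg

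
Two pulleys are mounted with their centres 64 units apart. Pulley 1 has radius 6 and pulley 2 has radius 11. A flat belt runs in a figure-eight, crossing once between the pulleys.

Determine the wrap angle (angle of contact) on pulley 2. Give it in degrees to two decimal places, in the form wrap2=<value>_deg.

crossed belt: β = asin((r1+r2)/C) = asin(17/64) = 15.4041°
wrap1 = wrap2 = π + 2β = 210.8082°

wrap2=210.81_deg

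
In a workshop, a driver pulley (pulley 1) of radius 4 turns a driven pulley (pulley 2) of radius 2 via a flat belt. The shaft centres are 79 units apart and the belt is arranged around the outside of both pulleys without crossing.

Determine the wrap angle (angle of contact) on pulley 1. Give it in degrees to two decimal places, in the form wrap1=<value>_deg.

wrap1=182.90_deg

open belt: β = asin((r2−r1)/C) = asin(-2/79) = -1.4507°
wrap1 = π − 2β = 182.9014°
wrap2 = π + 2β = 177.0986°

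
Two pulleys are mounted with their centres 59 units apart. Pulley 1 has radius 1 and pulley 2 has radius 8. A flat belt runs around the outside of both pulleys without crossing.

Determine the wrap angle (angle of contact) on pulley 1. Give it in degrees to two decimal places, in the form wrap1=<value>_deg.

wrap1=166.37_deg

open belt: β = asin((r2−r1)/C) = asin(7/59) = 6.8139°
wrap1 = π − 2β = 166.3723°
wrap2 = π + 2β = 193.6277°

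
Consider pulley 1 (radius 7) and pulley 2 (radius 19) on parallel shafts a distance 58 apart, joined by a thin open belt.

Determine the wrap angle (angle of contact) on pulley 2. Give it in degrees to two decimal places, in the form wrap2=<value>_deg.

wrap2=203.88_deg

open belt: β = asin((r2−r1)/C) = asin(12/58) = 11.9405°
wrap1 = π − 2β = 156.1189°
wrap2 = π + 2β = 203.8811°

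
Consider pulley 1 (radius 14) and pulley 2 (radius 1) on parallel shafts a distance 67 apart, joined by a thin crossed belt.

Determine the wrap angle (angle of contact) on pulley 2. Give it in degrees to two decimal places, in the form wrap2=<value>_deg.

crossed belt: β = asin((r1+r2)/C) = asin(15/67) = 12.9371°
wrap1 = wrap2 = π + 2β = 205.8741°

wrap2=205.87_deg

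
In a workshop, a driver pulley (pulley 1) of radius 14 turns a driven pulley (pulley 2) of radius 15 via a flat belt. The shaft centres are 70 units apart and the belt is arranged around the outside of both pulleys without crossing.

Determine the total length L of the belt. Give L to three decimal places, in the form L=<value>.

open belt: β = asin((r2−r1)/C) = asin(1/70) = 0.8185°
wrap1 = π − 2β = 178.3629°
wrap2 = π + 2β = 181.6371°
tangent length = C·cosβ = 69.9929
L = r1·wrap1 + r2·wrap2 + 2·C·cosβ = 14·3.1130 + 15·3.1702 + 2·69.9929 = 231.1205

L=231.120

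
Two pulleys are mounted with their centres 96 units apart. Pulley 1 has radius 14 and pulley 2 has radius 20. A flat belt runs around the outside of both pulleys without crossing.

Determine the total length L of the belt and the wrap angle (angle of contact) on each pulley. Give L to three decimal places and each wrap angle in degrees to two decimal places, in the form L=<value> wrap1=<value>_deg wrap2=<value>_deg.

open belt: β = asin((r2−r1)/C) = asin(6/96) = 3.5833°
wrap1 = π − 2β = 172.8334°
wrap2 = π + 2β = 187.1666°
tangent length = C·cosβ = 95.8123
L = r1·wrap1 + r2·wrap2 + 2·C·cosβ = 14·3.0165 + 20·3.2667 + 2·95.8123 = 299.1893

L=299.189 wrap1=172.83_deg wrap2=187.17_deg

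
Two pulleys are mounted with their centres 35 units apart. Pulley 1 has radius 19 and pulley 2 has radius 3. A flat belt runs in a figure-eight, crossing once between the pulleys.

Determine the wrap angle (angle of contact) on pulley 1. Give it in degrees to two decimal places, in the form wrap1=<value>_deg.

crossed belt: β = asin((r1+r2)/C) = asin(22/35) = 38.9448°
wrap1 = wrap2 = π + 2β = 257.8896°

wrap1=257.89_deg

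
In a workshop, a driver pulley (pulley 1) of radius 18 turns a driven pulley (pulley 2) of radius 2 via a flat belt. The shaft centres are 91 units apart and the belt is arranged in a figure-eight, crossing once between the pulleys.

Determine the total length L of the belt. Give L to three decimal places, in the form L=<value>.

L=249.245

crossed belt: β = asin((r1+r2)/C) = asin(20/91) = 12.6961°
wrap1 = wrap2 = π + 2β = 205.3922°
tangent length = C·cosβ = 88.7750
L = (r1+r2)·wrap + 2·C·cosβ = 20·3.5848 + 2·88.7750 = 249.2454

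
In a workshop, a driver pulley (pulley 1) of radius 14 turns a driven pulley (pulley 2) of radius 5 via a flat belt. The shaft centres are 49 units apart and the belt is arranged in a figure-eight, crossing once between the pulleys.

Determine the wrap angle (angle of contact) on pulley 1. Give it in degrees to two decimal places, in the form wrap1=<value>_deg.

wrap1=225.63_deg

crossed belt: β = asin((r1+r2)/C) = asin(19/49) = 22.8149°
wrap1 = wrap2 = π + 2β = 225.6298°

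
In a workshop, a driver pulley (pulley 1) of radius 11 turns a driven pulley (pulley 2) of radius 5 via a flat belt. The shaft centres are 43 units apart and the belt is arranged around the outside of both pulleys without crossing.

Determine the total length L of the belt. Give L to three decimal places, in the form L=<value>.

open belt: β = asin((r2−r1)/C) = asin(-6/43) = -8.0209°
wrap1 = π − 2β = 196.0419°
wrap2 = π + 2β = 163.9581°
tangent length = C·cosβ = 42.5793
L = r1·wrap1 + r2·wrap2 + 2·C·cosβ = 11·3.4216 + 5·2.8616 + 2·42.5793 = 137.1041

L=137.104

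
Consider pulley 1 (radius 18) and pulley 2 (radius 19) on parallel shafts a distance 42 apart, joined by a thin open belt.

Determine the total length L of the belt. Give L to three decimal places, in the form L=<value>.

open belt: β = asin((r2−r1)/C) = asin(1/42) = 1.3643°
wrap1 = π − 2β = 177.2714°
wrap2 = π + 2β = 182.7286°
tangent length = C·cosβ = 41.9881
L = r1·wrap1 + r2·wrap2 + 2·C·cosβ = 18·3.0940 + 19·3.1892 + 2·41.9881 = 200.2627

L=200.263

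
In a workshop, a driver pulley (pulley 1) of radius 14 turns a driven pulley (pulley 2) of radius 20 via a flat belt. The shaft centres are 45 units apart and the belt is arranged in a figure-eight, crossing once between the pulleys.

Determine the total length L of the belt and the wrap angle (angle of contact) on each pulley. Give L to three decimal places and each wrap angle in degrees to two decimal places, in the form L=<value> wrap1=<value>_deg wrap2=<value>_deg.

crossed belt: β = asin((r1+r2)/C) = asin(34/45) = 49.0739°
wrap1 = wrap2 = π + 2β = 278.1479°
tangent length = C·cosβ = 29.4788
L = (r1+r2)·wrap + 2·C·cosβ = 34·4.8546 + 2·29.4788 = 224.0139

L=224.014 wrap1=278.15_deg wrap2=278.15_deg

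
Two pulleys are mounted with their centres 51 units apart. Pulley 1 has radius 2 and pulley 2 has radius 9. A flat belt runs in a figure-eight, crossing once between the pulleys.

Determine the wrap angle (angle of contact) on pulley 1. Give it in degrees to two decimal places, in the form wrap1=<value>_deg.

wrap1=204.91_deg

crossed belt: β = asin((r1+r2)/C) = asin(11/51) = 12.4558°
wrap1 = wrap2 = π + 2β = 204.9116°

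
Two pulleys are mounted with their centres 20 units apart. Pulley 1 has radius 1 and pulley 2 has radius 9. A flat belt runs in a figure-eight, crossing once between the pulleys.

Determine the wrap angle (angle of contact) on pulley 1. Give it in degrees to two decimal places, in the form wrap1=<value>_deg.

wrap1=240.00_deg

crossed belt: β = asin((r1+r2)/C) = asin(10/20) = 30.0000°
wrap1 = wrap2 = π + 2β = 240.0000°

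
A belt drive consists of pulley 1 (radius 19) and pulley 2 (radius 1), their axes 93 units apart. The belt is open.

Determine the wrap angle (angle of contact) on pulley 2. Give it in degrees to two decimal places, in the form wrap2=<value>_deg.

open belt: β = asin((r2−r1)/C) = asin(-18/93) = -11.1599°
wrap1 = π − 2β = 202.3199°
wrap2 = π + 2β = 157.6801°

wrap2=157.68_deg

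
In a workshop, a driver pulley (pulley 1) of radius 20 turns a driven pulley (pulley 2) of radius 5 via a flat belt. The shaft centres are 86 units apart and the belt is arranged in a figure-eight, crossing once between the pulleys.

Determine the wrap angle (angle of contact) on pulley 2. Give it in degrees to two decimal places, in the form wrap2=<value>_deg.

crossed belt: β = asin((r1+r2)/C) = asin(25/86) = 16.8997°
wrap1 = wrap2 = π + 2β = 213.7995°

wrap2=213.80_deg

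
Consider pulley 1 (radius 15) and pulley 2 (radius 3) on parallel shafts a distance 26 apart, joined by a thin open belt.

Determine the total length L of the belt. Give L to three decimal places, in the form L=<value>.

open belt: β = asin((r2−r1)/C) = asin(-12/26) = -27.4864°
wrap1 = π − 2β = 234.9729°
wrap2 = π + 2β = 125.0271°
tangent length = C·cosβ = 23.0651
L = r1·wrap1 + r2·wrap2 + 2·C·cosβ = 15·4.1010 + 3·2.1821 + 2·23.0651 = 114.1924

L=114.192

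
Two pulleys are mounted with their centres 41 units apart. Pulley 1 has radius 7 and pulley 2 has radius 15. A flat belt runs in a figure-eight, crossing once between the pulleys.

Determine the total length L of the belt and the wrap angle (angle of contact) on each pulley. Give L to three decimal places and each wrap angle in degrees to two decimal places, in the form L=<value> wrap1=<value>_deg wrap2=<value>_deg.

L=163.231 wrap1=244.90_deg wrap2=244.90_deg

crossed belt: β = asin((r1+r2)/C) = asin(22/41) = 32.4515°
wrap1 = wrap2 = π + 2β = 244.9030°
tangent length = C·cosβ = 34.5977
L = (r1+r2)·wrap + 2·C·cosβ = 22·4.2744 + 2·34.5977 = 163.2314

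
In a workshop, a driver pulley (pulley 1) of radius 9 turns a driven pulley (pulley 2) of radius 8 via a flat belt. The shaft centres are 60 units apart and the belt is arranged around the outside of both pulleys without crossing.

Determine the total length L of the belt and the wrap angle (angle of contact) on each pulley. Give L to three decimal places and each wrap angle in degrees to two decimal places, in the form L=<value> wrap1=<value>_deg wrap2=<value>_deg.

open belt: β = asin((r2−r1)/C) = asin(-1/60) = -0.9550°
wrap1 = π − 2β = 181.9099°
wrap2 = π + 2β = 178.0901°
tangent length = C·cosβ = 59.9917
L = r1·wrap1 + r2·wrap2 + 2·C·cosβ = 9·3.1749 + 8·3.1083 + 2·59.9917 = 173.4237

L=173.424 wrap1=181.91_deg wrap2=178.09_deg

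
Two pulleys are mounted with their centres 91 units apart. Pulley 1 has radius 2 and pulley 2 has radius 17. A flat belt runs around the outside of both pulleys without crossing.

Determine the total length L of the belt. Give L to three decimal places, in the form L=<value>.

L=244.168

open belt: β = asin((r2−r1)/C) = asin(15/91) = 9.4877°
wrap1 = π − 2β = 161.0247°
wrap2 = π + 2β = 198.9753°
tangent length = C·cosβ = 89.7552
L = r1·wrap1 + r2·wrap2 + 2·C·cosβ = 2·2.8104 + 17·3.4728 + 2·89.7552 = 244.1684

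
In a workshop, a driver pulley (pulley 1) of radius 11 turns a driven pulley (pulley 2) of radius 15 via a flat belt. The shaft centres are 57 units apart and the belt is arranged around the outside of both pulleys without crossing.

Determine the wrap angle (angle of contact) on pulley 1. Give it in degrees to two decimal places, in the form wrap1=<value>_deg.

open belt: β = asin((r2−r1)/C) = asin(4/57) = 4.0241°
wrap1 = π − 2β = 171.9519°
wrap2 = π + 2β = 188.0481°

wrap1=171.95_deg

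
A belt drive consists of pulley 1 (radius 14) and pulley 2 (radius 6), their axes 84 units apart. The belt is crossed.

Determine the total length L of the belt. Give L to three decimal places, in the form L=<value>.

L=235.617

crossed belt: β = asin((r1+r2)/C) = asin(20/84) = 13.7741°
wrap1 = wrap2 = π + 2β = 207.5483°
tangent length = C·cosβ = 81.5843
L = (r1+r2)·wrap + 2·C·cosβ = 20·3.6224 + 2·81.5843 = 235.6166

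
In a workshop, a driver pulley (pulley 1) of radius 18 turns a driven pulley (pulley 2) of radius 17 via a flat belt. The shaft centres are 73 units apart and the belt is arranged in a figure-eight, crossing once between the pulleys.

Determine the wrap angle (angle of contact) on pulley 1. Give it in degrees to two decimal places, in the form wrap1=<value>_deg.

wrap1=237.30_deg

crossed belt: β = asin((r1+r2)/C) = asin(35/73) = 28.6496°
wrap1 = wrap2 = π + 2β = 237.2992°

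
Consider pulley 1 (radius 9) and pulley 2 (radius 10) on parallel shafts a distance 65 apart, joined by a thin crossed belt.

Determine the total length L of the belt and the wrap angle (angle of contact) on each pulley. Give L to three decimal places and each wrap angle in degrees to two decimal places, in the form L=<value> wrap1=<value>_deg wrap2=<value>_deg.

L=195.285 wrap1=213.99_deg wrap2=213.99_deg

crossed belt: β = asin((r1+r2)/C) = asin(19/65) = 16.9962°
wrap1 = wrap2 = π + 2β = 213.9923°
tangent length = C·cosβ = 62.1611
L = (r1+r2)·wrap + 2·C·cosβ = 19·3.7349 + 2·62.1611 = 195.2847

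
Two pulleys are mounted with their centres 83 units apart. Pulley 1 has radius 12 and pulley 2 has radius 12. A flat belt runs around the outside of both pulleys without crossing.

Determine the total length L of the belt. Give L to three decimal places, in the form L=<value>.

L=241.398

open belt: β = asin((r2−r1)/C) = asin(0/83) = 0.0000°
wrap1 = π − 2β = 180.0000°
wrap2 = π + 2β = 180.0000°
tangent length = C·cosβ = 83.0000
L = r1·wrap1 + r2·wrap2 + 2·C·cosβ = 12·3.1416 + 12·3.1416 + 2·83.0000 = 241.3982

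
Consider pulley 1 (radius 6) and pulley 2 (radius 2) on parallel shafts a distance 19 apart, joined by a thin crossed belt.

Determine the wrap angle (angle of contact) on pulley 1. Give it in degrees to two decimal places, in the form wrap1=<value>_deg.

crossed belt: β = asin((r1+r2)/C) = asin(8/19) = 24.9011°
wrap1 = wrap2 = π + 2β = 229.8021°

wrap1=229.80_deg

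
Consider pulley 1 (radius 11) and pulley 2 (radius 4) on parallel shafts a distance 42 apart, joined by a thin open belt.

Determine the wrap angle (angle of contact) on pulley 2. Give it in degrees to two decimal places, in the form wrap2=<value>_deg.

open belt: β = asin((r2−r1)/C) = asin(-7/42) = -9.5941°
wrap1 = π − 2β = 199.1881°
wrap2 = π + 2β = 160.8119°

wrap2=160.81_deg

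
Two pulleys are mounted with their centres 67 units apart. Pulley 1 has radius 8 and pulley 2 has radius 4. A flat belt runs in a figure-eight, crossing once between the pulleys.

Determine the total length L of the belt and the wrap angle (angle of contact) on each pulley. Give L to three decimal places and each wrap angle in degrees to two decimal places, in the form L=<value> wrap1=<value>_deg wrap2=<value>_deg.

L=173.854 wrap1=200.64_deg wrap2=200.64_deg

crossed belt: β = asin((r1+r2)/C) = asin(12/67) = 10.3176°
wrap1 = wrap2 = π + 2β = 200.6352°
tangent length = C·cosβ = 65.9166
L = (r1+r2)·wrap + 2·C·cosβ = 12·3.5017 + 2·65.9166 = 173.8542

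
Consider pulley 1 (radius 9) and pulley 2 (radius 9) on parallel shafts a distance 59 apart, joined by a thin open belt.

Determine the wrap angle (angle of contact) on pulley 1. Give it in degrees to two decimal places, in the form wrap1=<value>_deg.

open belt: β = asin((r2−r1)/C) = asin(0/59) = 0.0000°
wrap1 = π − 2β = 180.0000°
wrap2 = π + 2β = 180.0000°

wrap1=180.00_deg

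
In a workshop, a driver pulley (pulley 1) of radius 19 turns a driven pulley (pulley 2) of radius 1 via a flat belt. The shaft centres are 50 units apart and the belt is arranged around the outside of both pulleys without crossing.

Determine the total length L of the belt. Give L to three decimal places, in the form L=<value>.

L=169.385

open belt: β = asin((r2−r1)/C) = asin(-18/50) = -21.1002°
wrap1 = π − 2β = 222.2004°
wrap2 = π + 2β = 137.7996°
tangent length = C·cosβ = 46.6476
L = r1·wrap1 + r2·wrap2 + 2·C·cosβ = 19·3.8781 + 1·2.4051 + 2·46.6476 = 169.3847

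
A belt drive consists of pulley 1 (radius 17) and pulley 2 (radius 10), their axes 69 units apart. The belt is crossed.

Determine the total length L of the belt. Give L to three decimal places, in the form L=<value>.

crossed belt: β = asin((r1+r2)/C) = asin(27/69) = 23.0357°
wrap1 = wrap2 = π + 2β = 226.0714°
tangent length = C·cosβ = 63.4980
L = (r1+r2)·wrap + 2·C·cosβ = 27·3.9457 + 2·63.4980 = 233.5297

L=233.530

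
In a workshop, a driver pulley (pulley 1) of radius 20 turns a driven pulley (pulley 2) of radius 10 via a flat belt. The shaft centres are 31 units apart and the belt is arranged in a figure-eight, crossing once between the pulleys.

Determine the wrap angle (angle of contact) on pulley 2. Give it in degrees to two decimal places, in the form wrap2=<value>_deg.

crossed belt: β = asin((r1+r2)/C) = asin(30/31) = 75.4074°
wrap1 = wrap2 = π + 2β = 330.8149°

wrap2=330.81_deg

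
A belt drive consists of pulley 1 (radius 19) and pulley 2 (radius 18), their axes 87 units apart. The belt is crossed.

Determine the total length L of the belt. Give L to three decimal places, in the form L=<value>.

L=306.226

crossed belt: β = asin((r1+r2)/C) = asin(37/87) = 25.1689°
wrap1 = wrap2 = π + 2β = 230.3377°
tangent length = C·cosβ = 78.7401
L = (r1+r2)·wrap + 2·C·cosβ = 37·4.0202 + 2·78.7401 = 306.2258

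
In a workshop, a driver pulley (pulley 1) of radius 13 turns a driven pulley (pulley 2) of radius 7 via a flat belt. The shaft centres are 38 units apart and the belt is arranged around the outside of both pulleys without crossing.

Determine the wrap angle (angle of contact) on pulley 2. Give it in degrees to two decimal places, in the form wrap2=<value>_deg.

wrap2=161.83_deg

open belt: β = asin((r2−r1)/C) = asin(-6/38) = -9.0847°
wrap1 = π − 2β = 198.1694°
wrap2 = π + 2β = 161.8306°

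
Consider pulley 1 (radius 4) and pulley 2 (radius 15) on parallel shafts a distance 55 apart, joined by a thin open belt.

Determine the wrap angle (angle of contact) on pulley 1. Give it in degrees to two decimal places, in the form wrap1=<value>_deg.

wrap1=156.93_deg

open belt: β = asin((r2−r1)/C) = asin(11/55) = 11.5370°
wrap1 = π − 2β = 156.9261°
wrap2 = π + 2β = 203.0739°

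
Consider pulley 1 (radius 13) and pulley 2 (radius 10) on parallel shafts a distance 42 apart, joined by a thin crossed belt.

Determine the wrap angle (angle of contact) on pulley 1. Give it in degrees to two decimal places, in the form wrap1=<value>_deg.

wrap1=246.41_deg

crossed belt: β = asin((r1+r2)/C) = asin(23/42) = 33.2038°
wrap1 = wrap2 = π + 2β = 246.4076°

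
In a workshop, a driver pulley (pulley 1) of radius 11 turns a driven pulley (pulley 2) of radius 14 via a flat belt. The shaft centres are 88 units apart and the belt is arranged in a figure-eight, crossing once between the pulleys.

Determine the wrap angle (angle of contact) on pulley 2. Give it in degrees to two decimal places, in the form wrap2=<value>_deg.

wrap2=213.01_deg

crossed belt: β = asin((r1+r2)/C) = asin(25/88) = 16.5045°
wrap1 = wrap2 = π + 2β = 213.0090°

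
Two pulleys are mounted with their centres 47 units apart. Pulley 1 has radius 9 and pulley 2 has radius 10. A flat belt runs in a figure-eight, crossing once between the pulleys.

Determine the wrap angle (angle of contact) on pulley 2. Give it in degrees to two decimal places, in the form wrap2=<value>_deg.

wrap2=227.69_deg

crossed belt: β = asin((r1+r2)/C) = asin(19/47) = 23.8445°
wrap1 = wrap2 = π + 2β = 227.6889°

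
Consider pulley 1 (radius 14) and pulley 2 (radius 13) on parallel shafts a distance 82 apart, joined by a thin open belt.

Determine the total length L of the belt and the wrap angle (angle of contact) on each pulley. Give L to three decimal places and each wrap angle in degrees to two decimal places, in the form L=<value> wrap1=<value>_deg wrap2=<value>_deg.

open belt: β = asin((r2−r1)/C) = asin(-1/82) = -0.6987°
wrap1 = π − 2β = 181.3975°
wrap2 = π + 2β = 178.6025°
tangent length = C·cosβ = 81.9939
L = r1·wrap1 + r2·wrap2 + 2·C·cosβ = 14·3.1660 + 13·3.1172 + 2·81.9939 = 248.8352

L=248.835 wrap1=181.40_deg wrap2=178.60_deg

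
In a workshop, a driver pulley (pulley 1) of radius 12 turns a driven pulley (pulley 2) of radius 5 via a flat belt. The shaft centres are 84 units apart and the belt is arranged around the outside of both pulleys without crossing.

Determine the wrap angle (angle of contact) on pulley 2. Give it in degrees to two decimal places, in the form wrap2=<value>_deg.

open belt: β = asin((r2−r1)/C) = asin(-7/84) = -4.7802°
wrap1 = π − 2β = 189.5604°
wrap2 = π + 2β = 170.4396°

wrap2=170.44_deg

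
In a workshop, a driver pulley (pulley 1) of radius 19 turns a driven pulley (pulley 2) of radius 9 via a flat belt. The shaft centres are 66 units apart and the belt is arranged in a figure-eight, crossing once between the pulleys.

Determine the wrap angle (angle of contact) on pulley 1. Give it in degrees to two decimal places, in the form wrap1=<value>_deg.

crossed belt: β = asin((r1+r2)/C) = asin(28/66) = 25.1027°
wrap1 = wrap2 = π + 2β = 230.2054°

wrap1=230.21_deg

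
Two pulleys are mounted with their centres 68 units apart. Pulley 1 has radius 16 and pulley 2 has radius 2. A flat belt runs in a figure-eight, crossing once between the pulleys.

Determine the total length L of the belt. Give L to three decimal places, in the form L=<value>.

crossed belt: β = asin((r1+r2)/C) = asin(18/68) = 15.3495°
wrap1 = wrap2 = π + 2β = 210.6990°
tangent length = C·cosβ = 65.5744
L = (r1+r2)·wrap + 2·C·cosβ = 18·3.6774 + 2·65.5744 = 197.3418

L=197.342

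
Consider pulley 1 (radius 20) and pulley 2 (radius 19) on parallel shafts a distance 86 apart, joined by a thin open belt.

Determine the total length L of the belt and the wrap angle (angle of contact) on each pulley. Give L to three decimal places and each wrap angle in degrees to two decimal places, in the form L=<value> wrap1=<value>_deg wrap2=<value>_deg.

open belt: β = asin((r2−r1)/C) = asin(-1/86) = -0.6662°
wrap1 = π − 2β = 181.3325°
wrap2 = π + 2β = 178.6675°
tangent length = C·cosβ = 85.9942
L = r1·wrap1 + r2·wrap2 + 2·C·cosβ = 20·3.1648 + 19·3.1183 + 2·85.9942 = 294.5337

L=294.534 wrap1=181.33_deg wrap2=178.67_deg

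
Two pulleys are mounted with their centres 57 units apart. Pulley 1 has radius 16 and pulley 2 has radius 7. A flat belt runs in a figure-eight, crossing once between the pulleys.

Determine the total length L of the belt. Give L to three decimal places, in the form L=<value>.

crossed belt: β = asin((r1+r2)/C) = asin(23/57) = 23.7977°
wrap1 = wrap2 = π + 2β = 227.5954°
tangent length = C·cosβ = 52.1536
L = (r1+r2)·wrap + 2·C·cosβ = 23·3.9723 + 2·52.1536 = 195.6699

L=195.670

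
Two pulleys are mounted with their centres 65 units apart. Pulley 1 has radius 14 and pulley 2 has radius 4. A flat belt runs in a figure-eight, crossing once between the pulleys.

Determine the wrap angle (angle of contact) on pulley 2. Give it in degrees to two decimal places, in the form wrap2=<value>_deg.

crossed belt: β = asin((r1+r2)/C) = asin(18/65) = 16.0766°
wrap1 = wrap2 = π + 2β = 212.1533°

wrap2=212.15_deg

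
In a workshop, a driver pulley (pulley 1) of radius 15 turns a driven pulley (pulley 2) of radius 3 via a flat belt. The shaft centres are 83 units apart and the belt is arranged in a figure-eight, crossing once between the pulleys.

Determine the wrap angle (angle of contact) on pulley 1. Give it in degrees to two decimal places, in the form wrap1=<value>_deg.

wrap1=205.05_deg

crossed belt: β = asin((r1+r2)/C) = asin(18/83) = 12.5251°
wrap1 = wrap2 = π + 2β = 205.0502°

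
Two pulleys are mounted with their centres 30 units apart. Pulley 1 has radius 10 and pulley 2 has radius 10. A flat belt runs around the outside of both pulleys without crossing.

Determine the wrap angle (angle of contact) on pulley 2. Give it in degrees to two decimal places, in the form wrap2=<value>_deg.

wrap2=180.00_deg

open belt: β = asin((r2−r1)/C) = asin(0/30) = 0.0000°
wrap1 = π − 2β = 180.0000°
wrap2 = π + 2β = 180.0000°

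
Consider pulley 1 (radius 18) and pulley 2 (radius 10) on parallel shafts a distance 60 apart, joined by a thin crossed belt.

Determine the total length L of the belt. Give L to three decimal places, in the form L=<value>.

crossed belt: β = asin((r1+r2)/C) = asin(28/60) = 27.8181°
wrap1 = wrap2 = π + 2β = 235.6363°
tangent length = C·cosβ = 53.0660
L = (r1+r2)·wrap + 2·C·cosβ = 28·4.1126 + 2·53.0660 = 221.2856

L=221.286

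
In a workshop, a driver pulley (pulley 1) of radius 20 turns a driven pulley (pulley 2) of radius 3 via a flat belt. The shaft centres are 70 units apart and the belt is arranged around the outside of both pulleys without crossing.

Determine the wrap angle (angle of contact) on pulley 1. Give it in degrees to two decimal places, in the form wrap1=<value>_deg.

wrap1=208.11_deg

open belt: β = asin((r2−r1)/C) = asin(-17/70) = -14.0552°
wrap1 = π − 2β = 208.1105°
wrap2 = π + 2β = 151.8895°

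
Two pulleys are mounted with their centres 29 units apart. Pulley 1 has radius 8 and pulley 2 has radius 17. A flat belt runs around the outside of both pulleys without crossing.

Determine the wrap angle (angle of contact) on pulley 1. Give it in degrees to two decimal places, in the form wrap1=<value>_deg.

open belt: β = asin((r2−r1)/C) = asin(9/29) = 18.0800°
wrap1 = π − 2β = 143.8400°
wrap2 = π + 2β = 216.1600°

wrap1=143.84_deg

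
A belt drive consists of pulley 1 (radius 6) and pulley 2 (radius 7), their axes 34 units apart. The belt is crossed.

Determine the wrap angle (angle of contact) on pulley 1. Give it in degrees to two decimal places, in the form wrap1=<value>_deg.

crossed belt: β = asin((r1+r2)/C) = asin(13/34) = 22.4795°
wrap1 = wrap2 = π + 2β = 224.9590°

wrap1=224.96_deg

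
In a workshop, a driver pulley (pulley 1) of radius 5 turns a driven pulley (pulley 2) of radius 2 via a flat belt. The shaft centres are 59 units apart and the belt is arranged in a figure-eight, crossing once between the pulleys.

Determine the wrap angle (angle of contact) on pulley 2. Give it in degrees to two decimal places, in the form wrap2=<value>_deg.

wrap2=193.63_deg

crossed belt: β = asin((r1+r2)/C) = asin(7/59) = 6.8139°
wrap1 = wrap2 = π + 2β = 193.6277°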